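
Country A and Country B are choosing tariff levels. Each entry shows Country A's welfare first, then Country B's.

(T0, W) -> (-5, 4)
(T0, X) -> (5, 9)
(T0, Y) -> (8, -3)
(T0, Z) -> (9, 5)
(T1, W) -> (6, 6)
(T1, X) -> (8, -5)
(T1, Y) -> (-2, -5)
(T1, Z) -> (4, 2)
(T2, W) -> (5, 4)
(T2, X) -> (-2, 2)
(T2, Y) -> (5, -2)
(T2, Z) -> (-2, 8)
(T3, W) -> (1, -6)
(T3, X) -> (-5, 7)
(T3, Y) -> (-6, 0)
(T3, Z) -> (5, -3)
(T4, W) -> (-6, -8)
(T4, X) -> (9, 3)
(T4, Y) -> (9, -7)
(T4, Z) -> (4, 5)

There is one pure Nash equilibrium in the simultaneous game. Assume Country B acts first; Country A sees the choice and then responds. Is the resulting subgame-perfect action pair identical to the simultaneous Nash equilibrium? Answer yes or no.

Country A best-responds to each possible Country B move:
- W → Country A plays T1 (best of -5, 6, 5, 1, -6); Country B gets 6.
- X → Country A plays T4 (best of 5, 8, -2, -5, 9); Country B gets 3.
- Y → Country A plays T4 (best of 8, -2, 5, -6, 9); Country B gets -7.
- Z → Country A plays T0 (best of 9, 4, -2, 5, 4); Country B gets 5.
Maximizing over 6, 3, -7, 5, Country B chooses W. Subgame-perfect outcome: (T1, W) with payoffs (6, 6).
For the simultaneous game, intersect best replies.
Country A's best replies: W→T1; X→T4; Y→T4; Z→T0.
Country B's best replies: T0→X; T1→W; T2→Z; T3→X; T4→Z.
Only (T1, W) has each player best-responding; Nash payoffs (6, 6).
Sequential outcome (T1, W) coincides with the Nash profile (T1, W).

yes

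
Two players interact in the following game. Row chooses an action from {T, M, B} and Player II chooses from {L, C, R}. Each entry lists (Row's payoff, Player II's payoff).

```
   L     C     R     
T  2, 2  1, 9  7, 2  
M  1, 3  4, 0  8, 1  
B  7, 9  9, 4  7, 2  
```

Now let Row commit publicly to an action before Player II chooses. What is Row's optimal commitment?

Work backward from Player II's decision.
- T → Player II plays C (best of 2, 9, 2); Row gets 1.
- M → Player II plays L (best of 3, 0, 1); Row gets 1.
- B → Player II plays L (best of 9, 4, 2); Row gets 7.
Among 1, 1, 7, the best is 7 at B. Subgame-perfect outcome: (B, L) with payoffs (7, 9).

B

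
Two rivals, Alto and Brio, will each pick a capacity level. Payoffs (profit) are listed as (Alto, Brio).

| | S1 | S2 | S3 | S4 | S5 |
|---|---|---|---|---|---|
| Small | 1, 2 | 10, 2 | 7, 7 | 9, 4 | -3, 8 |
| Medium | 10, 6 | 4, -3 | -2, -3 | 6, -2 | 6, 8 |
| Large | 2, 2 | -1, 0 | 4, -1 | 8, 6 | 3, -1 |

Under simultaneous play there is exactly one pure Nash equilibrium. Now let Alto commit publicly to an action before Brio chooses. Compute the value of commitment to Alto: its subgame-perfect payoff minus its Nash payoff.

Work backward from Brio's decision.
- Small: Brio compares 2, 2, 7, 4, 8 and picks S5; Alto would get -3.
- Medium: Brio compares 6, -3, -3, -2, 8 and picks S5; Alto would get 6.
- Large: Brio compares 2, 0, -1, 6, -1 and picks S4; Alto would get 8.
Alto's induced payoffs are -3, 6, 8, so Alto commits to Large. Subgame-perfect outcome: (Large, S4) with payoffs (8, 6).
Now find the simultaneous Nash equilibrium.
Alto's best replies: S1→Medium; S2→Small; S3→Small; S4→Small; S5→Medium.
Brio's best replies: Small→S5; Medium→S5; Large→S4.
The unique mutual best reply is (Medium, S5), giving (6, 8).
Alto's commitment gain: 8 − 6 = 2.

2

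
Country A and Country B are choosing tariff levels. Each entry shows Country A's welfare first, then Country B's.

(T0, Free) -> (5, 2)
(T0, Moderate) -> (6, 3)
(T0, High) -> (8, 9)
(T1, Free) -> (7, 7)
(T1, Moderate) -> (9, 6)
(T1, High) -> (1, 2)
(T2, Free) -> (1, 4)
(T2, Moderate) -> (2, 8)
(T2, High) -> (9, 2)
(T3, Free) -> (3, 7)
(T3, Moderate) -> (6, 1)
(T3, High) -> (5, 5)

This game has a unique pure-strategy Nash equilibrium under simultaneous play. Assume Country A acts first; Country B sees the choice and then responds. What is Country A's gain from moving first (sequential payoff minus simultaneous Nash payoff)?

Country B best-responds to each possible Country A move:
- T0: BR = High, leader payoff 8.
- T1: BR = Free, leader payoff 7.
- T2: BR = Moderate, leader payoff 2.
- T3: BR = Free, leader payoff 3.
Among 8, 7, 2, 3, the best is 8 at T0. Subgame-perfect outcome: (T0, High) with payoffs (8, 9).
For the simultaneous game, intersect best replies.
Country A's best replies: Free→T1; Moderate→T1; High→T2.
Country B's best replies: T0→High; T1→Free; T2→Moderate; T3→Free.
Only (T1, Free) has each player best-responding; Nash payoffs (7, 7).
Country A's commitment gain: 8 − 7 = 1.

1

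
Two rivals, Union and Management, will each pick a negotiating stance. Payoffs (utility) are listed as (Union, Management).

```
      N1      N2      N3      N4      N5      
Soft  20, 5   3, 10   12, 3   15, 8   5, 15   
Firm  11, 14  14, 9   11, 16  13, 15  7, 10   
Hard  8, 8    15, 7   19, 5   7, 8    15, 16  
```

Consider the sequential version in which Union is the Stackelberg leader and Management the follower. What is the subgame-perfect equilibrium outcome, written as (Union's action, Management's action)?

(Hard, N5)

Management best-responds to each possible Union move:
- Soft: Management compares 5, 10, 3, 8, 15 and picks N5; Union would get 5.
- Firm: Management compares 14, 9, 16, 15, 10 and picks N3; Union would get 11.
- Hard: Management compares 8, 7, 5, 8, 16 and picks N5; Union would get 15.
Maximizing over 5, 11, 15, Union chooses Hard. Subgame-perfect outcome: (Hard, N5) with payoffs (15, 16).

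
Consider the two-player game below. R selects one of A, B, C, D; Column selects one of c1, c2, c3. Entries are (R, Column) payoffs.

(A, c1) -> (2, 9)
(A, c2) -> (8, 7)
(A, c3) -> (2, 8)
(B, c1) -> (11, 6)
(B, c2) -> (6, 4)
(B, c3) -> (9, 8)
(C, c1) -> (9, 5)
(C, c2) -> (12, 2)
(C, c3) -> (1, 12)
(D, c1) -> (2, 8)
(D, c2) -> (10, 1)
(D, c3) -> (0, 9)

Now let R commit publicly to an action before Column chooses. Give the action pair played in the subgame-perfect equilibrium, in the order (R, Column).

(B, c3)

Backward induction with R moving first.
- A: Column compares 9, 7, 8 and picks c1; R would get 2.
- B: Column compares 6, 4, 8 and picks c3; R would get 9.
- C: Column compares 5, 2, 12 and picks c3; R would get 1.
- D: Column compares 8, 1, 9 and picks c3; R would get 0.
Among 2, 9, 1, 0, the best is 9 at B. Subgame-perfect outcome: (B, c3) with payoffs (9, 8).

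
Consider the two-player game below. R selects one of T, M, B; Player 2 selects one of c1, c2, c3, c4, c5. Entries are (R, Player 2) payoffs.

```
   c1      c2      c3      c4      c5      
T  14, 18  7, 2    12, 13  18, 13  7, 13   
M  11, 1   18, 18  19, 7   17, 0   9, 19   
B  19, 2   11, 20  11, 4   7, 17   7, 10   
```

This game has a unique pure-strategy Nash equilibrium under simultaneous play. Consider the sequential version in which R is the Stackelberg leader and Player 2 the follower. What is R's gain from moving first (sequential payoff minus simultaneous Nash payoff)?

5

Player 2 best-responds to each possible R move:
- T: Player 2 compares 18, 2, 13, 13, 13 and picks c1; R would get 14.
- M: Player 2 compares 1, 18, 7, 0, 19 and picks c5; R would get 9.
- B: Player 2 compares 2, 20, 4, 17, 10 and picks c2; R would get 11.
Maximizing over 14, 9, 11, R chooses T. Subgame-perfect outcome: (T, c1) with payoffs (14, 18).
Under simultaneous play:
R's best replies: c1→B; c2→M; c3→M; c4→T; c5→M.
Player 2's best replies: T→c1; M→c5; B→c2.
The unique mutual best reply is (M, c5), giving (9, 19).
R's commitment gain: 14 − 9 = 5.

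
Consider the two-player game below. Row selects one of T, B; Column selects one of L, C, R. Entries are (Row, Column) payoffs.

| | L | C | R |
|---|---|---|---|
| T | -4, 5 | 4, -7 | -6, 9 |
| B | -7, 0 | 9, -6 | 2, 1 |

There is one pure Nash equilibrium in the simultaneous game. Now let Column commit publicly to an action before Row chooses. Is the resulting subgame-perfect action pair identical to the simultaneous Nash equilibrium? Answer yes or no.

Backward induction with Column moving first.
- L: BR = T, leader payoff 5.
- C: BR = B, leader payoff -6.
- R: BR = B, leader payoff 1.
Maximizing over 5, -6, 1, Column chooses L. Subgame-perfect outcome: (T, L) with payoffs (-4, 5).
For the simultaneous game, intersect best replies.
Row's best replies: L→T; C→B; R→B.
Column's best replies: T→R; B→R.
Only (B, R) has each player best-responding; Nash payoffs (2, 1).
Sequential outcome (T, L) differs from the Nash profile (B, R).

no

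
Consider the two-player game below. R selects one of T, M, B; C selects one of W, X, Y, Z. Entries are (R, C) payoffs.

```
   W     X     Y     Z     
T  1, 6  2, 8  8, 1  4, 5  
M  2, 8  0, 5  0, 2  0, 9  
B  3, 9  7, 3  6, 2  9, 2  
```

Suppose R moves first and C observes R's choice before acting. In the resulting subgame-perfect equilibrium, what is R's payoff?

Work backward from C's decision.
- T → C plays X (best of 6, 8, 1, 5); R gets 2.
- M → C plays Z (best of 8, 5, 2, 9); R gets 0.
- B → C plays W (best of 9, 3, 2, 2); R gets 3.
R's induced payoffs are 2, 0, 3, so R commits to B. Subgame-perfect outcome: (B, W) with payoffs (3, 9).

3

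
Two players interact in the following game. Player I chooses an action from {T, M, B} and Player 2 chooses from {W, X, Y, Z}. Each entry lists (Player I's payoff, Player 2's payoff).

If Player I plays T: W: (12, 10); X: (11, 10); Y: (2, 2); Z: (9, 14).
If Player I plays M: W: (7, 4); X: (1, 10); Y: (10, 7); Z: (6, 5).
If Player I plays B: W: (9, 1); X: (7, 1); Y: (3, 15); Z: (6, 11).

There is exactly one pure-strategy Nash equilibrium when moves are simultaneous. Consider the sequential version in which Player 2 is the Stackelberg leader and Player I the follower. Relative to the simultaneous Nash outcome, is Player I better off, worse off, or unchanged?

Player I best-responds to each possible Player 2 move:
- W → Player I plays T (best of 12, 7, 9); Player 2 gets 10.
- X → Player I plays T (best of 11, 1, 7); Player 2 gets 10.
- Y → Player I plays M (best of 2, 10, 3); Player 2 gets 7.
- Z → Player I plays T (best of 9, 6, 6); Player 2 gets 14.
Maximizing over 10, 10, 7, 14, Player 2 chooses Z. Subgame-perfect outcome: (T, Z) with payoffs (9, 14).
Under simultaneous play:
Player I's best replies: W→T; X→T; Y→M; Z→T.
Player 2's best replies: T→Z; M→X; B→Y.
The unique mutual best reply is (T, Z), giving (9, 14).
Player I earns 9 sequentially versus 9 at the Nash outcome: unchanged.

unchanged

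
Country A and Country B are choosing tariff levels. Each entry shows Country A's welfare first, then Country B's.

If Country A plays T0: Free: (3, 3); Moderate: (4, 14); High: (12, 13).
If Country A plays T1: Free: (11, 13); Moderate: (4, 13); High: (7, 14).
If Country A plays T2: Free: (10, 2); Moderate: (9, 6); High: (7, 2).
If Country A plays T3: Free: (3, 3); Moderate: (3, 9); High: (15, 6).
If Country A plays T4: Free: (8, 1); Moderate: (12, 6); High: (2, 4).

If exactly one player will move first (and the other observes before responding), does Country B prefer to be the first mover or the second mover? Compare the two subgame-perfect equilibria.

first

If Country A leads: Country B's best replies are T0→Moderate, T1→High, T2→Moderate, T3→Moderate, T4→Moderate; Country A's induced payoffs 4, 7, 9, 3, 12; outcome (T4, Moderate), payoffs (12, 6).
If Country B leads: Country A's best replies are Free→T1, Moderate→T4, High→T3; Country B's induced payoffs 13, 6, 6; outcome (T1, Free), payoffs (11, 13).
Country B gets 13 moving first and 6 moving second, so Country B prefers to move first.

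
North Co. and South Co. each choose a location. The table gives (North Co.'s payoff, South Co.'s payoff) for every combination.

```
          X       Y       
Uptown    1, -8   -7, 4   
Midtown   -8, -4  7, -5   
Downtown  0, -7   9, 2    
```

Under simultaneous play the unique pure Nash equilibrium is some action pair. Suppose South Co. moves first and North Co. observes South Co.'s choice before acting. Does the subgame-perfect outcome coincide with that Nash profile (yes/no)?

yes

Work backward from North Co.'s decision.
- X → North Co. plays Uptown (best of 1, -8, 0); South Co. gets -8.
- Y → North Co. plays Downtown (best of -7, 7, 9); South Co. gets 2.
Maximizing over -8, 2, South Co. chooses Y. Subgame-perfect outcome: (Downtown, Y) with payoffs (9, 2).
Under simultaneous play:
North Co.'s best replies: X→Uptown; Y→Downtown.
South Co.'s best replies: Uptown→Y; Midtown→X; Downtown→Y.
The unique mutual best reply is (Downtown, Y), giving (9, 2).
Sequential outcome (Downtown, Y) coincides with the Nash profile (Downtown, Y).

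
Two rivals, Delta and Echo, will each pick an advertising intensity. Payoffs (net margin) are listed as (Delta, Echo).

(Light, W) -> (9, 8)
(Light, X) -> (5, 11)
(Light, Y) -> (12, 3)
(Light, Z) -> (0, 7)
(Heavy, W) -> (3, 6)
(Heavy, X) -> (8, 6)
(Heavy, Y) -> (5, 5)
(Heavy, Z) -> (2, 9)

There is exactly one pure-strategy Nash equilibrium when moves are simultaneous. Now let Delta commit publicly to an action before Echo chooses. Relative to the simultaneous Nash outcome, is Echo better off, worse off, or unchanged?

Solve by backward induction (Delta leads).
- Light → Echo plays X (best of 8, 11, 3, 7); Delta gets 5.
- Heavy → Echo plays Z (best of 6, 6, 5, 9); Delta gets 2.
Among 5, 2, the best is 5 at Light. Subgame-perfect outcome: (Light, X) with payoffs (5, 11).
For the simultaneous game, intersect best replies.
Delta's best replies: W→Light; X→Heavy; Y→Light; Z→Heavy.
Echo's best replies: Light→X; Heavy→Z.
Only (Heavy, Z) has each player best-responding; Nash payoffs (2, 9).
Echo earns 11 sequentially versus 9 at the Nash outcome: better off.

better off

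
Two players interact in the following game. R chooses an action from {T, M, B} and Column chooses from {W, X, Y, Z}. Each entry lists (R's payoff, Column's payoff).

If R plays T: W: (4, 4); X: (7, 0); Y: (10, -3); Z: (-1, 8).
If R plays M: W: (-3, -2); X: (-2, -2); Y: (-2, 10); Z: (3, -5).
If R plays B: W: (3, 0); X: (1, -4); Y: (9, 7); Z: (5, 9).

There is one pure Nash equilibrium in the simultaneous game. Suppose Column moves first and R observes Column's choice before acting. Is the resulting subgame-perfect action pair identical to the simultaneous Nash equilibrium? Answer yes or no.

Backward induction with Column moving first.
- W: R compares 4, -3, 3 and picks T; Column would get 4.
- X: R compares 7, -2, 1 and picks T; Column would get 0.
- Y: R compares 10, -2, 9 and picks T; Column would get -3.
- Z: R compares -1, 3, 5 and picks B; Column would get 9.
Column's induced payoffs are 4, 0, -3, 9, so Column commits to Z. Subgame-perfect outcome: (B, Z) with payoffs (5, 9).
Now find the simultaneous Nash equilibrium.
R's best replies: W→T; X→T; Y→T; Z→B.
Column's best replies: T→Z; M→Y; B→Z.
The unique mutual best reply is (B, Z), giving (5, 9).
Sequential outcome (B, Z) coincides with the Nash profile (B, Z).

yes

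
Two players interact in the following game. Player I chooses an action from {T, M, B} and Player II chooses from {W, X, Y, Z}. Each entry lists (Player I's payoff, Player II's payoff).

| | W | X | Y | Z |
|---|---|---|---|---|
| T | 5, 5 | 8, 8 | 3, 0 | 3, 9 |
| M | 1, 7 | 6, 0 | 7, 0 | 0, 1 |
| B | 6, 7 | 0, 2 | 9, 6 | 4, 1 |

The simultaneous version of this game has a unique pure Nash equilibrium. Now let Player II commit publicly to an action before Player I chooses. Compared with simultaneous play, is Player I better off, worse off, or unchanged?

better off

Solve by backward induction (Player II leads).
- W: BR = B, leader payoff 7.
- X: BR = T, leader payoff 8.
- Y: BR = B, leader payoff 6.
- Z: BR = B, leader payoff 1.
Maximizing over 7, 8, 6, 1, Player II chooses X. Subgame-perfect outcome: (T, X) with payoffs (8, 8).
Now find the simultaneous Nash equilibrium.
Player I's best replies: W→B; X→T; Y→B; Z→B.
Player II's best replies: T→Z; M→W; B→W.
The unique mutual best reply is (B, W), giving (6, 7).
Player I earns 8 sequentially versus 6 at the Nash outcome: better off.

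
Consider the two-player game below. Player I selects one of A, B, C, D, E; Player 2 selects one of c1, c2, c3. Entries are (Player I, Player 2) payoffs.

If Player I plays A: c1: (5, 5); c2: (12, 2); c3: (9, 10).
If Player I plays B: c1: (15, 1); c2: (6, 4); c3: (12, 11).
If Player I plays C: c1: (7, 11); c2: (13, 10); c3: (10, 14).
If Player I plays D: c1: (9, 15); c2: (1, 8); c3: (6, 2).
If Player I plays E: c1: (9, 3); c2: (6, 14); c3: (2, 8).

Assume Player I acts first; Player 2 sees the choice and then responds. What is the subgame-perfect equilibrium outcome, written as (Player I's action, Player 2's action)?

Work backward from Player 2's decision.
- A: Player 2 compares 5, 2, 10 and picks c3; Player I would get 9.
- B: Player 2 compares 1, 4, 11 and picks c3; Player I would get 12.
- C: Player 2 compares 11, 10, 14 and picks c3; Player I would get 10.
- D: Player 2 compares 15, 8, 2 and picks c1; Player I would get 9.
- E: Player 2 compares 3, 14, 8 and picks c2; Player I would get 6.
Player I's induced payoffs are 9, 12, 10, 9, 6, so Player I commits to B. Subgame-perfect outcome: (B, c3) with payoffs (12, 11).

(B, c3)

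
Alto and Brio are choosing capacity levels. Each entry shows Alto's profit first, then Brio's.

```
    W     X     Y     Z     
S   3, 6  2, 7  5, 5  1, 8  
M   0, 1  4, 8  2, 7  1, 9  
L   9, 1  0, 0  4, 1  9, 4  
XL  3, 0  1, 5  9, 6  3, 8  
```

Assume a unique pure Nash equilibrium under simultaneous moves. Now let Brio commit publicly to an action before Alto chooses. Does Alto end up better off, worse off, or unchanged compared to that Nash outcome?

Backward induction with Brio moving first.
- W: Alto compares 3, 0, 9, 3 and picks L; Brio would get 1.
- X: Alto compares 2, 4, 0, 1 and picks M; Brio would get 8.
- Y: Alto compares 5, 2, 4, 9 and picks XL; Brio would get 6.
- Z: Alto compares 1, 1, 9, 3 and picks L; Brio would get 4.
Among 1, 8, 6, 4, the best is 8 at X. Subgame-perfect outcome: (M, X) with payoffs (4, 8).
Under simultaneous play:
Alto's best replies: W→L; X→M; Y→XL; Z→L.
Brio's best replies: S→Z; M→Z; L→Z; XL→Z.
Only (L, Z) has each player best-responding; Nash payoffs (9, 4).
Alto earns 4 sequentially versus 9 at the Nash outcome: worse off.

worse off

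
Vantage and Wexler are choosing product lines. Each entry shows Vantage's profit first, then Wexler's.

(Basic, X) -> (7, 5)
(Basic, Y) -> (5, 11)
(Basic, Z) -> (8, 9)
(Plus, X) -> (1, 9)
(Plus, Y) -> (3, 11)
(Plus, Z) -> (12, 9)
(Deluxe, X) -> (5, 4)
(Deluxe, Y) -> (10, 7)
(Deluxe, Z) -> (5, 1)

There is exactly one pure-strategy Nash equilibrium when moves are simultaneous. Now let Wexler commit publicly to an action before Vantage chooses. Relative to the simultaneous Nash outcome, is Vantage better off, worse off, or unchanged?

Solve by backward induction (Wexler leads).
- X: Vantage compares 7, 1, 5 and picks Basic; Wexler would get 5.
- Y: Vantage compares 5, 3, 10 and picks Deluxe; Wexler would get 7.
- Z: Vantage compares 8, 12, 5 and picks Plus; Wexler would get 9.
Among 5, 7, 9, the best is 9 at Z. Subgame-perfect outcome: (Plus, Z) with payoffs (12, 9).
For the simultaneous game, intersect best replies.
Vantage's best replies: X→Basic; Y→Deluxe; Z→Plus.
Wexler's best replies: Basic→Y; Plus→Y; Deluxe→Y.
Only (Deluxe, Y) has each player best-responding; Nash payoffs (10, 7).
Vantage earns 12 sequentially versus 10 at the Nash outcome: better off.

better off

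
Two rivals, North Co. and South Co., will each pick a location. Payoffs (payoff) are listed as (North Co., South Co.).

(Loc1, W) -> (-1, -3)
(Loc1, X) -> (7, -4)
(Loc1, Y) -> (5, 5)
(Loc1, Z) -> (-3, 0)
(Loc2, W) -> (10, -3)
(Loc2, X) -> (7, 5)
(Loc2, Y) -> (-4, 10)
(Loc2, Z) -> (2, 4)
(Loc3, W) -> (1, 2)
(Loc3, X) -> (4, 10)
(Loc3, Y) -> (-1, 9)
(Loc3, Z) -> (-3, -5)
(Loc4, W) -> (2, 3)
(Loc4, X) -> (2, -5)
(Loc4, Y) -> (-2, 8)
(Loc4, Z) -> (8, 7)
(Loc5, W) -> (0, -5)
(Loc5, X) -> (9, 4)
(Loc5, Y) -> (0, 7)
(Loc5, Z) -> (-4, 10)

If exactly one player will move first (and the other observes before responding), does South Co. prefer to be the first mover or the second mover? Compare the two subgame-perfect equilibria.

first

If North Co. leads: South Co.'s best replies are Loc1→Y, Loc2→Y, Loc3→X, Loc4→Y, Loc5→Z; North Co.'s induced payoffs 5, -4, 4, -2, -4; outcome (Loc1, Y), payoffs (5, 5).
If South Co. leads: North Co.'s best replies are W→Loc2, X→Loc5, Y→Loc1, Z→Loc4; South Co.'s induced payoffs -3, 4, 5, 7; outcome (Loc4, Z), payoffs (8, 7).
South Co. gets 7 moving first and 5 moving second, so South Co. prefers to move first.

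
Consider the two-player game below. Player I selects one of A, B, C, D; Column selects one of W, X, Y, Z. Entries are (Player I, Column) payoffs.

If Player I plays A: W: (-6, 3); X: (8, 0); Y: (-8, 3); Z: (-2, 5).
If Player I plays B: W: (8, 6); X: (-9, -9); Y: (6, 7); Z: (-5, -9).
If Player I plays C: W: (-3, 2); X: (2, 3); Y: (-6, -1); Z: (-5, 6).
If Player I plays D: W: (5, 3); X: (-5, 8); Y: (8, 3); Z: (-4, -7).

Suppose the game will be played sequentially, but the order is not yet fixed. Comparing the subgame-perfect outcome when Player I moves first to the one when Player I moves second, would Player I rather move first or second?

second

If Player I leads: Column's best replies are A→Z, B→Y, C→Z, D→X; Player I's induced payoffs -2, 6, -5, -5; outcome (B, Y), payoffs (6, 7).
If Column leads: Player I's best replies are W→B, X→A, Y→D, Z→A; Column's induced payoffs 6, 0, 3, 5; outcome (B, W), payoffs (8, 6).
Player I gets 6 moving first and 8 moving second, so Player I prefers to move second.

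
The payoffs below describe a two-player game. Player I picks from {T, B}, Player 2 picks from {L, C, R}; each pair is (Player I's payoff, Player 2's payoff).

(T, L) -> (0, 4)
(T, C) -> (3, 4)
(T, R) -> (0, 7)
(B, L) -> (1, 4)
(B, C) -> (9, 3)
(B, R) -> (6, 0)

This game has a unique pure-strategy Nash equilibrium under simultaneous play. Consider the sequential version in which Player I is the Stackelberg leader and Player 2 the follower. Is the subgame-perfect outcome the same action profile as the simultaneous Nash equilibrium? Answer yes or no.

yes

Player 2 best-responds to each possible Player I move:
- T: BR = R, leader payoff 0.
- B: BR = L, leader payoff 1.
Among 0, 1, the best is 1 at B. Subgame-perfect outcome: (B, L) with payoffs (1, 4).
Under simultaneous play:
Player I's best replies: L→B; C→B; R→B.
Player 2's best replies: T→R; B→L.
The unique mutual best reply is (B, L), giving (1, 4).
Sequential outcome (B, L) coincides with the Nash profile (B, L).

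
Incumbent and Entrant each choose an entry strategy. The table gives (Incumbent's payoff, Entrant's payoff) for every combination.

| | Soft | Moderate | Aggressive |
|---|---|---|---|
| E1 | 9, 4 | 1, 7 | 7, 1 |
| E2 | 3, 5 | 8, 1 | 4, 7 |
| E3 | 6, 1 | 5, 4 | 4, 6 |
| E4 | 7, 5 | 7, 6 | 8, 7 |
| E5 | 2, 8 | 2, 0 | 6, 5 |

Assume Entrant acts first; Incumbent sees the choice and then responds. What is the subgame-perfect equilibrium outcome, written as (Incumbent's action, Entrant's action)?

Solve by backward induction (Entrant leads).
- Soft: BR = E1, leader payoff 4.
- Moderate: BR = E2, leader payoff 1.
- Aggressive: BR = E4, leader payoff 7.
Maximizing over 4, 1, 7, Entrant chooses Aggressive. Subgame-perfect outcome: (E4, Aggressive) with payoffs (8, 7).

(E4, Aggressive)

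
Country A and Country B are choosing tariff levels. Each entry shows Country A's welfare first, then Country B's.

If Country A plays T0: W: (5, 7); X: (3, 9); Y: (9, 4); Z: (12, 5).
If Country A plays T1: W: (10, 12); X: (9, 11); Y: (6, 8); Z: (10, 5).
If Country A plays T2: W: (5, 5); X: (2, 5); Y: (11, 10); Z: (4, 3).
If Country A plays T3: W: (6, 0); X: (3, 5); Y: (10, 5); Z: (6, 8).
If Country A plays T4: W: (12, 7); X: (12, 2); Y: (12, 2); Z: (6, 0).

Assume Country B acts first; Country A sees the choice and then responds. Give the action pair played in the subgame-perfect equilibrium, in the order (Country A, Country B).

Backward induction with Country B moving first.
- W: BR = T4, leader payoff 7.
- X: BR = T4, leader payoff 2.
- Y: BR = T4, leader payoff 2.
- Z: BR = T0, leader payoff 5.
Maximizing over 7, 2, 2, 5, Country B chooses W. Subgame-perfect outcome: (T4, W) with payoffs (12, 7).

(T4, W)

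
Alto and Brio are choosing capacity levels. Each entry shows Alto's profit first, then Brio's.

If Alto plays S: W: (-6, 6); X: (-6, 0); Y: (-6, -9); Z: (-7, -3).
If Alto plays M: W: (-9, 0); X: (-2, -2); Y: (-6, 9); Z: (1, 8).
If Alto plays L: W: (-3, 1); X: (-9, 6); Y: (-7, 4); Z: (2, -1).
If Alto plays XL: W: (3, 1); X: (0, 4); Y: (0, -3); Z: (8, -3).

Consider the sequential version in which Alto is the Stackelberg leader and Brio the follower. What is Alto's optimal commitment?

Work backward from Brio's decision.
- S → Brio plays W (best of 6, 0, -9, -3); Alto gets -6.
- M → Brio plays Y (best of 0, -2, 9, 8); Alto gets -6.
- L → Brio plays X (best of 1, 6, 4, -1); Alto gets -9.
- XL → Brio plays X (best of 1, 4, -3, -3); Alto gets 0.
Alto's induced payoffs are -6, -6, -9, 0, so Alto commits to XL. Subgame-perfect outcome: (XL, X) with payoffs (0, 4).

XL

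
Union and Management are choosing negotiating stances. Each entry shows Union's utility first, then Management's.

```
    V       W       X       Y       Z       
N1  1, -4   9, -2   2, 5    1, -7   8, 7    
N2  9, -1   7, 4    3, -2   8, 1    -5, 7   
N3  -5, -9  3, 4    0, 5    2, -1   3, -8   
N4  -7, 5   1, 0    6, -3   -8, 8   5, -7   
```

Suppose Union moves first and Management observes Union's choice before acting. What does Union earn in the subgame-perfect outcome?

Management best-responds to each possible Union move:
- N1: BR = Z, leader payoff 8.
- N2: BR = Z, leader payoff -5.
- N3: BR = X, leader payoff 0.
- N4: BR = Y, leader payoff -8.
Maximizing over 8, -5, 0, -8, Union chooses N1. Subgame-perfect outcome: (N1, Z) with payoffs (8, 7).

8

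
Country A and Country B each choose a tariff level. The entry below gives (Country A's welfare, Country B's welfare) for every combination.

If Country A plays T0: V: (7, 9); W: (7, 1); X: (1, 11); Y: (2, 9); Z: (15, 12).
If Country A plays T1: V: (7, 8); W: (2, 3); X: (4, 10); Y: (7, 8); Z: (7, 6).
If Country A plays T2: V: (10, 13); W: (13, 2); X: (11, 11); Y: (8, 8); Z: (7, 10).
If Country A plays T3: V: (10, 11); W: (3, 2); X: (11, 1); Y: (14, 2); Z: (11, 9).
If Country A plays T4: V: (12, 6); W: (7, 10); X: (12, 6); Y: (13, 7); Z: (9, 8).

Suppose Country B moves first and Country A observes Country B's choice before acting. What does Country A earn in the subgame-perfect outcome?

15

Country A best-responds to each possible Country B move:
- V: BR = T4, leader payoff 6.
- W: BR = T2, leader payoff 2.
- X: BR = T4, leader payoff 6.
- Y: BR = T3, leader payoff 2.
- Z: BR = T0, leader payoff 12.
Country B's induced payoffs are 6, 2, 6, 2, 12, so Country B commits to Z. Subgame-perfect outcome: (T0, Z) with payoffs (15, 12).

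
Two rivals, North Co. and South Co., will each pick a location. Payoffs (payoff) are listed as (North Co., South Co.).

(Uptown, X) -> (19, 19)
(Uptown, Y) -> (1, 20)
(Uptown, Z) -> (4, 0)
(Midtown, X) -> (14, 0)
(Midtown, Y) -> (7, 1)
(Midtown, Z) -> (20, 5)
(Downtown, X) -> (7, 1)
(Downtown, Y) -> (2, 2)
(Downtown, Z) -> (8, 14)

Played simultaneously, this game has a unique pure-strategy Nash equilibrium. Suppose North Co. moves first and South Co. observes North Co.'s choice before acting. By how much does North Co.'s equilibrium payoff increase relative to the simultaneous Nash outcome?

0

Backward induction with North Co. moving first.
- Uptown: South Co. compares 19, 20, 0 and picks Y; North Co. would get 1.
- Midtown: South Co. compares 0, 1, 5 and picks Z; North Co. would get 20.
- Downtown: South Co. compares 1, 2, 14 and picks Z; North Co. would get 8.
Maximizing over 1, 20, 8, North Co. chooses Midtown. Subgame-perfect outcome: (Midtown, Z) with payoffs (20, 5).
Now find the simultaneous Nash equilibrium.
North Co.'s best replies: X→Uptown; Y→Midtown; Z→Midtown.
South Co.'s best replies: Uptown→Y; Midtown→Z; Downtown→Z.
Only (Midtown, Z) has each player best-responding; Nash payoffs (20, 5).
North Co.'s commitment gain: 20 − 20 = 0.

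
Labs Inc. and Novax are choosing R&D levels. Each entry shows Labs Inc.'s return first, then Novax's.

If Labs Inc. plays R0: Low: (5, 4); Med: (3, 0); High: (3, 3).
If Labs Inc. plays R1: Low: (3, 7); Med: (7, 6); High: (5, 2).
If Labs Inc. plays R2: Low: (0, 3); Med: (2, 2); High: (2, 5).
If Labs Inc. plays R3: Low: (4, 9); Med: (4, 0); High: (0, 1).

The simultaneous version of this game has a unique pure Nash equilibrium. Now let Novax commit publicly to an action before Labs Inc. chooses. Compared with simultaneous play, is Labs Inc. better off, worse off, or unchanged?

better off

Labs Inc. best-responds to each possible Novax move:
- Low: BR = R0, leader payoff 4.
- Med: BR = R1, leader payoff 6.
- High: BR = R1, leader payoff 2.
Among 4, 6, 2, the best is 6 at Med. Subgame-perfect outcome: (R1, Med) with payoffs (7, 6).
Under simultaneous play:
Labs Inc.'s best replies: Low→R0; Med→R1; High→R1.
Novax's best replies: R0→Low; R1→Low; R2→High; R3→Low.
The unique mutual best reply is (R0, Low), giving (5, 4).
Labs Inc. earns 7 sequentially versus 5 at the Nash outcome: better off.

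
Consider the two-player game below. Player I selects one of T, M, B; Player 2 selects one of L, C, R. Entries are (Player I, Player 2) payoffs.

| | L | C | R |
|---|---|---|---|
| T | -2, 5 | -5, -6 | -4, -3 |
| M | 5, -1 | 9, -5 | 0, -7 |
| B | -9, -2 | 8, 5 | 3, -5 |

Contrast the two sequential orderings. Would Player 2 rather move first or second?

If Player I leads: Player 2's best replies are T→L, M→L, B→C; Player I's induced payoffs -2, 5, 8; outcome (B, C), payoffs (8, 5).
If Player 2 leads: Player I's best replies are L→M, C→M, R→B; Player 2's induced payoffs -1, -5, -5; outcome (M, L), payoffs (5, -1).
Player 2 gets -1 moving first and 5 moving second, so Player 2 prefers to move second.

second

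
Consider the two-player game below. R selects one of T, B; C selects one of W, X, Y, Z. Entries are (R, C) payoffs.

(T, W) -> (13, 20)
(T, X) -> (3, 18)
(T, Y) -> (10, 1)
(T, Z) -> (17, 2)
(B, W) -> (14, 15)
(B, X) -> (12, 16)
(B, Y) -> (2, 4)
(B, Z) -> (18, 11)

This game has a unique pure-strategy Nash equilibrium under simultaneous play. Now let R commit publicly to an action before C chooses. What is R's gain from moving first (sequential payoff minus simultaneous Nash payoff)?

Work backward from C's decision.
- T: C compares 20, 18, 1, 2 and picks W; R would get 13.
- B: C compares 15, 16, 4, 11 and picks X; R would get 12.
Among 13, 12, the best is 13 at T. Subgame-perfect outcome: (T, W) with payoffs (13, 20).
For the simultaneous game, intersect best replies.
R's best replies: W→B; X→B; Y→T; Z→B.
C's best replies: T→W; B→X.
The unique mutual best reply is (B, X), giving (12, 16).
R's commitment gain: 13 − 12 = 1.

1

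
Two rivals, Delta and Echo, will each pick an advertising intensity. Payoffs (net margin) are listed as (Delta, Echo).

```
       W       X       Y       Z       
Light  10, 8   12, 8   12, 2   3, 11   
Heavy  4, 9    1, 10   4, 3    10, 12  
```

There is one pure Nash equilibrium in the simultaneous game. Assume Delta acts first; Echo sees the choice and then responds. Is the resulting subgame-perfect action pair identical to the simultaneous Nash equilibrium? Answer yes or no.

yes

Solve by backward induction (Delta leads).
- Light: BR = Z, leader payoff 3.
- Heavy: BR = Z, leader payoff 10.
Among 3, 10, the best is 10 at Heavy. Subgame-perfect outcome: (Heavy, Z) with payoffs (10, 12).
For the simultaneous game, intersect best replies.
Delta's best replies: W→Light; X→Light; Y→Light; Z→Heavy.
Echo's best replies: Light→Z; Heavy→Z.
The unique mutual best reply is (Heavy, Z), giving (10, 12).
Sequential outcome (Heavy, Z) coincides with the Nash profile (Heavy, Z).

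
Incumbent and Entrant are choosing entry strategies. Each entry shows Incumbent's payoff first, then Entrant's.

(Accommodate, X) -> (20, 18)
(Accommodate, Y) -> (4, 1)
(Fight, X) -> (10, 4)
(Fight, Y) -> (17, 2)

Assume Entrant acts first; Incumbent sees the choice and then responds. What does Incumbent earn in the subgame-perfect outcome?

Solve by backward induction (Entrant leads).
- X → Incumbent plays Accommodate (best of 20, 10); Entrant gets 18.
- Y → Incumbent plays Fight (best of 4, 17); Entrant gets 2.
Maximizing over 18, 2, Entrant chooses X. Subgame-perfect outcome: (Accommodate, X) with payoffs (20, 18).

20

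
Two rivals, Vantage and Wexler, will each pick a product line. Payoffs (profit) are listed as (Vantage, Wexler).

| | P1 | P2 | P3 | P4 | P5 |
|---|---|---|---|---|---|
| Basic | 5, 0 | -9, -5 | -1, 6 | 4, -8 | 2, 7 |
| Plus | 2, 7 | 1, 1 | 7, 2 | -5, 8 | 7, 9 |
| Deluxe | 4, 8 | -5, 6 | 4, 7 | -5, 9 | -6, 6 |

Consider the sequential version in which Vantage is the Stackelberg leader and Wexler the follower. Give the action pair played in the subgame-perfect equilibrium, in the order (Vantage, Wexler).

Backward induction with Vantage moving first.
- Basic: Wexler compares 0, -5, 6, -8, 7 and picks P5; Vantage would get 2.
- Plus: Wexler compares 7, 1, 2, 8, 9 and picks P5; Vantage would get 7.
- Deluxe: Wexler compares 8, 6, 7, 9, 6 and picks P4; Vantage would get -5.
Among 2, 7, -5, the best is 7 at Plus. Subgame-perfect outcome: (Plus, P5) with payoffs (7, 9).

(Plus, P5)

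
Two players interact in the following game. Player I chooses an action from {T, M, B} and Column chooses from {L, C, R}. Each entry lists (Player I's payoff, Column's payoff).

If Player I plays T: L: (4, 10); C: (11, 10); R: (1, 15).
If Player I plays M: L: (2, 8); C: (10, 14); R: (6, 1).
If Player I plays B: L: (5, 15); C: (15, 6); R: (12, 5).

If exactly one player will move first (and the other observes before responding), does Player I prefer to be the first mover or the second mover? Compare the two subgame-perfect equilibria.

If Player I leads: Column's best replies are T→R, M→C, B→L; Player I's induced payoffs 1, 10, 5; outcome (M, C), payoffs (10, 14).
If Column leads: Player I's best replies are L→B, C→B, R→B; Column's induced payoffs 15, 6, 5; outcome (B, L), payoffs (5, 15).
Player I gets 10 moving first and 5 moving second, so Player I prefers to move first.

first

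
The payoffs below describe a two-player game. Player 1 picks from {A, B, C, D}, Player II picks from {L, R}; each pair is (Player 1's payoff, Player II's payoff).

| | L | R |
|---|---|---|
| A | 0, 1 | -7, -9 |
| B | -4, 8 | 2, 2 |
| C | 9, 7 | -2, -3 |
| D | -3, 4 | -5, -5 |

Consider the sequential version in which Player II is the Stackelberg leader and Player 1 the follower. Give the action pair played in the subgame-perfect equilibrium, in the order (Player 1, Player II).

(C, L)

Player 1 best-responds to each possible Player II move:
- L: BR = C, leader payoff 7.
- R: BR = B, leader payoff 2.
Maximizing over 7, 2, Player II chooses L. Subgame-perfect outcome: (C, L) with payoffs (9, 7).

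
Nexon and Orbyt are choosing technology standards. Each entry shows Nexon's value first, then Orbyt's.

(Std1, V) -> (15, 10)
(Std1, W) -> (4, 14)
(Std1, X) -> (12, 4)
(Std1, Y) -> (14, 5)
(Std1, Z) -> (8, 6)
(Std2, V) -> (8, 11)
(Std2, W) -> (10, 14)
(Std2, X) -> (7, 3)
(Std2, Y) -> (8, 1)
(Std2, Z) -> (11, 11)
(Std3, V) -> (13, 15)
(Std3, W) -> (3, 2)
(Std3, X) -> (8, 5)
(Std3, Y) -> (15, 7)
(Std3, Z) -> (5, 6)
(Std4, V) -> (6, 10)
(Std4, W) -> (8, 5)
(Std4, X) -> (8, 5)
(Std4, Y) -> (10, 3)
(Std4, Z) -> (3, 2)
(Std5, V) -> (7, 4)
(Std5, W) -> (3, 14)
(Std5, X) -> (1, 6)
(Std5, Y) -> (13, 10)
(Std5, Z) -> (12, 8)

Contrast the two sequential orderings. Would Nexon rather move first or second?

first

If Nexon leads: Orbyt's best replies are Std1→W, Std2→W, Std3→V, Std4→V, Std5→W; Nexon's induced payoffs 4, 10, 13, 6, 3; outcome (Std3, V), payoffs (13, 15).
If Orbyt leads: Nexon's best replies are V→Std1, W→Std2, X→Std1, Y→Std3, Z→Std5; Orbyt's induced payoffs 10, 14, 4, 7, 8; outcome (Std2, W), payoffs (10, 14).
Nexon gets 13 moving first and 10 moving second, so Nexon prefers to move first.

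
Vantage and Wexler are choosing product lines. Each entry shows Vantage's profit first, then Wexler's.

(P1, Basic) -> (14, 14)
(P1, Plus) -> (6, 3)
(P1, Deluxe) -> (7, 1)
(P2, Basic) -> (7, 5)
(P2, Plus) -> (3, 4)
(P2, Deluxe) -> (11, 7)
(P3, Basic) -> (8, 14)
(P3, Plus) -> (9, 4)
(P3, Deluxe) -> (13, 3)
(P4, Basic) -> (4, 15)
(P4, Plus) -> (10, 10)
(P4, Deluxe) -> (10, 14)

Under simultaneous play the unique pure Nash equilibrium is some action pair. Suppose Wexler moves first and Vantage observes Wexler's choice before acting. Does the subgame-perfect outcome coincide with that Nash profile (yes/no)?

Solve by backward induction (Wexler leads).
- Basic: BR = P1, leader payoff 14.
- Plus: BR = P4, leader payoff 10.
- Deluxe: BR = P3, leader payoff 3.
Wexler's induced payoffs are 14, 10, 3, so Wexler commits to Basic. Subgame-perfect outcome: (P1, Basic) with payoffs (14, 14).
Now find the simultaneous Nash equilibrium.
Vantage's best replies: Basic→P1; Plus→P4; Deluxe→P3.
Wexler's best replies: P1→Basic; P2→Deluxe; P3→Basic; P4→Basic.
The unique mutual best reply is (P1, Basic), giving (14, 14).
Sequential outcome (P1, Basic) coincides with the Nash profile (P1, Basic).

yes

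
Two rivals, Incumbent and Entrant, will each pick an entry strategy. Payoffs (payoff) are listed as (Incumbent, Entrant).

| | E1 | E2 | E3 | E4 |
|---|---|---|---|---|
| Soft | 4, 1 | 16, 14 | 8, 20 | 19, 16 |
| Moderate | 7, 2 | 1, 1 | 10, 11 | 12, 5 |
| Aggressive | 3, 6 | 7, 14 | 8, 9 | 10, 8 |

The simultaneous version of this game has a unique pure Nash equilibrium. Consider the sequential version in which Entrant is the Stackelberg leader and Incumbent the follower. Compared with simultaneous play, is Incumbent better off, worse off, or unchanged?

better off

Work backward from Incumbent's decision.
- E1: BR = Moderate, leader payoff 2.
- E2: BR = Soft, leader payoff 14.
- E3: BR = Moderate, leader payoff 11.
- E4: BR = Soft, leader payoff 16.
Among 2, 14, 11, 16, the best is 16 at E4. Subgame-perfect outcome: (Soft, E4) with payoffs (19, 16).
For the simultaneous game, intersect best replies.
Incumbent's best replies: E1→Moderate; E2→Soft; E3→Moderate; E4→Soft.
Entrant's best replies: Soft→E3; Moderate→E3; Aggressive→E2.
The unique mutual best reply is (Moderate, E3), giving (10, 11).
Incumbent earns 19 sequentially versus 10 at the Nash outcome: better off.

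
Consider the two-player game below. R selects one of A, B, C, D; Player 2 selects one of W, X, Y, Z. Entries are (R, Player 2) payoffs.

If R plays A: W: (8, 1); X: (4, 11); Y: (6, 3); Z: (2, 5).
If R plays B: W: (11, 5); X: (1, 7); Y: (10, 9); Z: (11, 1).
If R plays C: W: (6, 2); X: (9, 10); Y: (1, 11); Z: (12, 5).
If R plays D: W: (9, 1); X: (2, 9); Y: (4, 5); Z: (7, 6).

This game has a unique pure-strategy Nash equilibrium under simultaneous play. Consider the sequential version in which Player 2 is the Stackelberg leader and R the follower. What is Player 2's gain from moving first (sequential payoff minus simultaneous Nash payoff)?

Solve by backward induction (Player 2 leads).
- W: BR = B, leader payoff 5.
- X: BR = C, leader payoff 10.
- Y: BR = B, leader payoff 9.
- Z: BR = C, leader payoff 5.
Maximizing over 5, 10, 9, 5, Player 2 chooses X. Subgame-perfect outcome: (C, X) with payoffs (9, 10).
For the simultaneous game, intersect best replies.
R's best replies: W→B; X→C; Y→B; Z→C.
Player 2's best replies: A→X; B→Y; C→Y; D→X.
The unique mutual best reply is (B, Y), giving (10, 9).
Player 2's commitment gain: 10 − 9 = 1.

1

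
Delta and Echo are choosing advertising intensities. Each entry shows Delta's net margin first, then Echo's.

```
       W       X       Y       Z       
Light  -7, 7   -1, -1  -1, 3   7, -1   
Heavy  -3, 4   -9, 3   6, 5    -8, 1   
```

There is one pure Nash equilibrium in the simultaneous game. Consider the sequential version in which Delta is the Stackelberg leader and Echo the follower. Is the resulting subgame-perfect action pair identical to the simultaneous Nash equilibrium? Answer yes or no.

Work backward from Echo's decision.
- Light: BR = W, leader payoff -7.
- Heavy: BR = Y, leader payoff 6.
Among -7, 6, the best is 6 at Heavy. Subgame-perfect outcome: (Heavy, Y) with payoffs (6, 5).
For the simultaneous game, intersect best replies.
Delta's best replies: W→Heavy; X→Light; Y→Heavy; Z→Light.
Echo's best replies: Light→W; Heavy→Y.
Only (Heavy, Y) has each player best-responding; Nash payoffs (6, 5).
Sequential outcome (Heavy, Y) coincides with the Nash profile (Heavy, Y).

yes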